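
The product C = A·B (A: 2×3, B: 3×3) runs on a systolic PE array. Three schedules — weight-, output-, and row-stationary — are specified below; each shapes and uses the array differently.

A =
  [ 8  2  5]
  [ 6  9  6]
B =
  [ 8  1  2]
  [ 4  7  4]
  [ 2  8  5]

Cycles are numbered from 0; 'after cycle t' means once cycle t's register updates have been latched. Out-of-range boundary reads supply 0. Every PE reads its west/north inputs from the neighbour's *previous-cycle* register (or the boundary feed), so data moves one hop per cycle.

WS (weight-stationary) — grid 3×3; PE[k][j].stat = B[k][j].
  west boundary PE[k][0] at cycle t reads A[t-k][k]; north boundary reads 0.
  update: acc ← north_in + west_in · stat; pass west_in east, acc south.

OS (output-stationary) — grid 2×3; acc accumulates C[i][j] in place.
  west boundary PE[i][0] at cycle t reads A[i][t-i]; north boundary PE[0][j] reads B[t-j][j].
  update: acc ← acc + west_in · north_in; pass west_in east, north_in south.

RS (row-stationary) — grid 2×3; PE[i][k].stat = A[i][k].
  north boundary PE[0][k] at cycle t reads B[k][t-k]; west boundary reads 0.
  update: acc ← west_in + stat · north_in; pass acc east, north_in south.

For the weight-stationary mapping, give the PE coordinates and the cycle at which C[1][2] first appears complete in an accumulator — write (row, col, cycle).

(row, col, cycle) = (2, 2, 5)

WS: C[1][2] accumulates in PE[2][2]:
  after 0 — PE[2][2] acc=0, pass-E 0, pass-S 0
  after 1 — PE[2][2] acc=0, pass-E 0, pass-S 0
  after 2 — PE[2][2] acc=0, pass-E 0, pass-S 0
  after 3 — PE[2][2] acc=0, pass-E 0, pass-S 0
  after 4 — PE[2][2] acc=49, pass-E 5, pass-S 49
  after 5 — PE[2][2] acc=78, pass-E 6, pass-S 78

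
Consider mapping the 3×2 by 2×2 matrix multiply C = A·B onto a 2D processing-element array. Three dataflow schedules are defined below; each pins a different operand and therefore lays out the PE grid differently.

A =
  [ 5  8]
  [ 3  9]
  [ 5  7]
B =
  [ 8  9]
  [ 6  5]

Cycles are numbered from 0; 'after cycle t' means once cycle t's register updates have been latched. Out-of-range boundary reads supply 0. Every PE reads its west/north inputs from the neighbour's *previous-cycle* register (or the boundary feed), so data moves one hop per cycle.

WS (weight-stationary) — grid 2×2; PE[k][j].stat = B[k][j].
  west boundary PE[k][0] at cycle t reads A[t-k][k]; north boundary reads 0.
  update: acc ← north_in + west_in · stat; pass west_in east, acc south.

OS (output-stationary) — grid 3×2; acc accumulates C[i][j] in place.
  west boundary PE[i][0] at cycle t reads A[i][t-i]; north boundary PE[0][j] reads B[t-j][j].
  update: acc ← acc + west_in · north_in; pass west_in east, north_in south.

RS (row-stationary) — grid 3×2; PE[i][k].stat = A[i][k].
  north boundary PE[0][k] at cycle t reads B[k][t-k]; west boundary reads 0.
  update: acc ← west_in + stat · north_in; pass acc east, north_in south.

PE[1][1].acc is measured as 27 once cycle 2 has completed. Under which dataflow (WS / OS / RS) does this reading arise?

— WS: 2×2; PE[1][1] trace:
  step 0 · PE1,1: acc=0; fwd→0 fwd↓0
  step 1 · PE1,1: acc=0; fwd→0 fwd↓0
  step 2 · PE1,1: acc=85; fwd→8 fwd↓85
— OS: 3×2; PE[1][1] trace:
  step 0 · PE1,1: acc=0; fwd→0 fwd↓0
  step 1 · PE1,1: acc=0; fwd→0 fwd↓0
  step 2 · PE1,1: acc=27; fwd→3 fwd↓9
— RS: 3×2; PE[1][1] trace:
  step 0 · PE1,1: acc=0; fwd→0 fwd↓0
  step 1 · PE1,1: acc=0; fwd→0 fwd↓0
  step 2 · PE1,1: acc=78; fwd→78 fwd↓6

dataflow = OS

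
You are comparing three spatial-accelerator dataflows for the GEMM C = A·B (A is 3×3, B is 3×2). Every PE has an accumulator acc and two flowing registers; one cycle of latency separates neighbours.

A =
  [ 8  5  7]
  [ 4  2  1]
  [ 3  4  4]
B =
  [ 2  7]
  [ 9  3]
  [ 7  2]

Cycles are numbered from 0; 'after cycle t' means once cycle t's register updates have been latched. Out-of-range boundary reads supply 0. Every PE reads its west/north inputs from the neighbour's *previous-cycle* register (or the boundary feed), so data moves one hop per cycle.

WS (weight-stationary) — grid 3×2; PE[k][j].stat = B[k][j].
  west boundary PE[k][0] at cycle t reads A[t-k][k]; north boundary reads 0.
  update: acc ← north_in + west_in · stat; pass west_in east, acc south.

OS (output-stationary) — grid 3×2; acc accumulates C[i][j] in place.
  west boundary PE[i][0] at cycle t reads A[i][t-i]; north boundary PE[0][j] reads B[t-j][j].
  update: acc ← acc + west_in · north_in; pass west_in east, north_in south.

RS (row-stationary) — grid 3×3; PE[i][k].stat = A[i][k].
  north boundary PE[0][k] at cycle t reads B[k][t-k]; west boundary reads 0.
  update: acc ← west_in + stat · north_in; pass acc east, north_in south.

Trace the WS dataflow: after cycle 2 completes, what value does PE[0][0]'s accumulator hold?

WS 3×2: PE[0][0] cycle-by-cycle (with neighbour feeds):
  c0 r0c0: 16 / 8 / 16
  c1 r0c0: 8 / 4 / 8
  c2 r0c0: 6 / 3 / 6

PE[0][0].acc = 6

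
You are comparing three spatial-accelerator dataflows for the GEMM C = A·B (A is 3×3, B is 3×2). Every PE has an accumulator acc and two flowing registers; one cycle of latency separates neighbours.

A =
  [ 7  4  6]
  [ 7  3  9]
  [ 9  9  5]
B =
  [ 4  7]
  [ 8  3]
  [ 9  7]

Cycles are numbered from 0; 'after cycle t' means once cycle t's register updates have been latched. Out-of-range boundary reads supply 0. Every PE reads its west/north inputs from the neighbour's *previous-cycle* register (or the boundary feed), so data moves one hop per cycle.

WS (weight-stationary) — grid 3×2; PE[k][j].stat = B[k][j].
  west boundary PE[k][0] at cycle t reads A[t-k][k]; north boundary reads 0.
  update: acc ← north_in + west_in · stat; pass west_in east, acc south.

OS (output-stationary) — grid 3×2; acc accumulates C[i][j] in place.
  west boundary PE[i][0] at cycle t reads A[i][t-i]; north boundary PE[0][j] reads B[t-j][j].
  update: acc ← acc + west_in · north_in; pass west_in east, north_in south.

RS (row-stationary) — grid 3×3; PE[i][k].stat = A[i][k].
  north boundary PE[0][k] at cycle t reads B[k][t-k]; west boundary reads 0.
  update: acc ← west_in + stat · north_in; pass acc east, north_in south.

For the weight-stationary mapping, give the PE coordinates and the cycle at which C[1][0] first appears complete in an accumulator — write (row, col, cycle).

Under WS, C[1][0] lands at PE[2][0]:
  cycle 0: PE[2][0] → acc 0, east 0, south 0
  cycle 1: PE[2][0] → acc 0, east 0, south 0
  cycle 2: PE[2][0] → acc 114, east 6, south 114
  cycle 3: PE[2][0] → acc 133, east 9, south 133

(row, col, cycle) = (2, 0, 3)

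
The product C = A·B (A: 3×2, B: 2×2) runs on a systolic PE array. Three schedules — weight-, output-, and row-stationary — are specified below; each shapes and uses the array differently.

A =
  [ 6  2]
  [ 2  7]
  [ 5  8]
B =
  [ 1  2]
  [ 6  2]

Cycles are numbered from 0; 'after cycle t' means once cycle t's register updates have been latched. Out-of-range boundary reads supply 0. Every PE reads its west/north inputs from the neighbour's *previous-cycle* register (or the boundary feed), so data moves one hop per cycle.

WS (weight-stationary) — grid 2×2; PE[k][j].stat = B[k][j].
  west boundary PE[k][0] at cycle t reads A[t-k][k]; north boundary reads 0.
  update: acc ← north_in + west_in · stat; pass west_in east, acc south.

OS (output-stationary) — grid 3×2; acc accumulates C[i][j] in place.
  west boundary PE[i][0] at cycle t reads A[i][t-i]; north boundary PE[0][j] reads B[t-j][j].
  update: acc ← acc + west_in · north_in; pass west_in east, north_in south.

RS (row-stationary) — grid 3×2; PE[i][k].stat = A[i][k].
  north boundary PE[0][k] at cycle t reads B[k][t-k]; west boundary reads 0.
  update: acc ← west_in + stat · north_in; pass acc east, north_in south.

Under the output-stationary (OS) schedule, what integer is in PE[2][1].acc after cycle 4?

Tracing OS — 3×2 array, target PE[2][1]:
  0: (1,1).acc=0  regs=<0,0>
  0: (2,0).acc=0  regs=<0,0>
  0: (2,1).acc=0  regs=<0,0>
  1: (1,1).acc=0  regs=<0,0>
  1: (2,0).acc=0  regs=<0,0>
  1: (2,1).acc=0  regs=<0,0>
  2: (1,1).acc=4  regs=<2,2>
  2: (2,0).acc=5  regs=<5,1>
  2: (2,1).acc=0  regs=<0,0>
  3: (1,1).acc=18  regs=<7,2>
  3: (2,0).acc=53  regs=<8,6>
  3: (2,1).acc=10  regs=<5,2>
  4: (1,1).acc=18  regs=<0,0>
  4: (2,0).acc=53  regs=<0,0>
  4: (2,1).acc=26  regs=<8,2>

PE[2][1].acc = 26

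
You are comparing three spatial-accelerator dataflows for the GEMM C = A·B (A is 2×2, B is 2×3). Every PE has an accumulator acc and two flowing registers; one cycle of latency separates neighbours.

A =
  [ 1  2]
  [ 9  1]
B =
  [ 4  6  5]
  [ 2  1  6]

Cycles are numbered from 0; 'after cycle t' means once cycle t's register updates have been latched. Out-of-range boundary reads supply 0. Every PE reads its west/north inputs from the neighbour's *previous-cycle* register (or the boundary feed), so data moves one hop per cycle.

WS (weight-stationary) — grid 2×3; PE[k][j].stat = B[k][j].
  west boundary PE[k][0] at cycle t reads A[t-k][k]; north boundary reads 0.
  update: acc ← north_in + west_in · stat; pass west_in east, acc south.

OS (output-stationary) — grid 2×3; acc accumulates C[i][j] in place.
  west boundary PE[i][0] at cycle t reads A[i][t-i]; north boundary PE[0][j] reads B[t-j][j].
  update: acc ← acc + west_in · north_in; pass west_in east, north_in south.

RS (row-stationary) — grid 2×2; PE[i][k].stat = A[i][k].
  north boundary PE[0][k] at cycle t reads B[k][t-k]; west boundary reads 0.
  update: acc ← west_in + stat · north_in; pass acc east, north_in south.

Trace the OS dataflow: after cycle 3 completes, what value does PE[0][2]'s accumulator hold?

PE[0][2].acc = 17

Tracing OS — 2×3 array, target PE[0][2]:
  t=0 PE[0][1]: acc=0 h=0 v=0
  t=0 PE[0][2]: acc=0 h=0 v=0
  t=1 PE[0][1]: acc=6 h=1 v=6
  t=1 PE[0][2]: acc=0 h=0 v=0
  t=2 PE[0][1]: acc=8 h=2 v=1
  t=2 PE[0][2]: acc=5 h=1 v=5
  t=3 PE[0][1]: acc=8 h=0 v=0
  t=3 PE[0][2]: acc=17 h=2 v=6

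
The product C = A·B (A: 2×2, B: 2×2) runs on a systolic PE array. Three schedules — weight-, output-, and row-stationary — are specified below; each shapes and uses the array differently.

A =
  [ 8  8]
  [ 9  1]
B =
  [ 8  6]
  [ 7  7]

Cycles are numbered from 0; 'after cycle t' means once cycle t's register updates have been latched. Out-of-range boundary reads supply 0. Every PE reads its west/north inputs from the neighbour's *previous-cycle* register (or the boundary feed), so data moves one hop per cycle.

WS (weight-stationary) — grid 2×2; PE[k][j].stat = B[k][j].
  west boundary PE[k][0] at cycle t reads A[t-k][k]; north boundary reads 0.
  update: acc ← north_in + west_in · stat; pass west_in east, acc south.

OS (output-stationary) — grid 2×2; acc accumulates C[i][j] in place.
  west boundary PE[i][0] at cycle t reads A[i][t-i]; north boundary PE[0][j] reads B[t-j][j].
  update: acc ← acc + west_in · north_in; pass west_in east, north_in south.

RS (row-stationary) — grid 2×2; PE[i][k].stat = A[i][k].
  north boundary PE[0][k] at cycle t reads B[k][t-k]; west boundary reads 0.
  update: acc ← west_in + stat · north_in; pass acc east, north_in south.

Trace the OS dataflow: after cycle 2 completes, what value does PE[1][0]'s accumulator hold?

PE[1][0].acc = 79

OS on a 2×2 grid — tracing PE[1][0] and its feeders:
  step 0 · PE0,0: acc=64; fwd→8 fwd↓8
  step 0 · PE1,0: acc=0; fwd→0 fwd↓0
  step 1 · PE0,0: acc=120; fwd→8 fwd↓7
  step 1 · PE1,0: acc=72; fwd→9 fwd↓8
  step 2 · PE0,0: acc=120; fwd→0 fwd↓0
  step 2 · PE1,0: acc=79; fwd→1 fwd↓7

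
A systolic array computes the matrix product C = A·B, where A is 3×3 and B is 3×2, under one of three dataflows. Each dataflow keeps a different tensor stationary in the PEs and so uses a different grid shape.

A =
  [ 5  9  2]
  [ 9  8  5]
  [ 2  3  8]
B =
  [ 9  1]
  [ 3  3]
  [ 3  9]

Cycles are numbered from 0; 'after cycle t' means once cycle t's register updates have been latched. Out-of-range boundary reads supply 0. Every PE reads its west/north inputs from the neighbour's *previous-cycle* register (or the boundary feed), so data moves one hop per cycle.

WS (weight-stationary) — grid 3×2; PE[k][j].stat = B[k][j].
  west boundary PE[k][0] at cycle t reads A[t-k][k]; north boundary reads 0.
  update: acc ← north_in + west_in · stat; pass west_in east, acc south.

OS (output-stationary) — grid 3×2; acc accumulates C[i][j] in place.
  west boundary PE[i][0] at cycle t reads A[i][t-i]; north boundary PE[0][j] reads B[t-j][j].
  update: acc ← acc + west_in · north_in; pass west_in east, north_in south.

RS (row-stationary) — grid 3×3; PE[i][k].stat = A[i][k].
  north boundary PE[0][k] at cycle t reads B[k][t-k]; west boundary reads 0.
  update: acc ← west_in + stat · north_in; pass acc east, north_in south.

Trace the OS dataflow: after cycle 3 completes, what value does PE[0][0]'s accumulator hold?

OS on a 3×2 grid — tracing PE[0][0] and its feeders:
  c0 r0c0: 45 / 5 / 9
  c1 r0c0: 72 / 9 / 3
  c2 r0c0: 78 / 2 / 3
  c3 r0c0: 78 / 0 / 0

PE[0][0].acc = 78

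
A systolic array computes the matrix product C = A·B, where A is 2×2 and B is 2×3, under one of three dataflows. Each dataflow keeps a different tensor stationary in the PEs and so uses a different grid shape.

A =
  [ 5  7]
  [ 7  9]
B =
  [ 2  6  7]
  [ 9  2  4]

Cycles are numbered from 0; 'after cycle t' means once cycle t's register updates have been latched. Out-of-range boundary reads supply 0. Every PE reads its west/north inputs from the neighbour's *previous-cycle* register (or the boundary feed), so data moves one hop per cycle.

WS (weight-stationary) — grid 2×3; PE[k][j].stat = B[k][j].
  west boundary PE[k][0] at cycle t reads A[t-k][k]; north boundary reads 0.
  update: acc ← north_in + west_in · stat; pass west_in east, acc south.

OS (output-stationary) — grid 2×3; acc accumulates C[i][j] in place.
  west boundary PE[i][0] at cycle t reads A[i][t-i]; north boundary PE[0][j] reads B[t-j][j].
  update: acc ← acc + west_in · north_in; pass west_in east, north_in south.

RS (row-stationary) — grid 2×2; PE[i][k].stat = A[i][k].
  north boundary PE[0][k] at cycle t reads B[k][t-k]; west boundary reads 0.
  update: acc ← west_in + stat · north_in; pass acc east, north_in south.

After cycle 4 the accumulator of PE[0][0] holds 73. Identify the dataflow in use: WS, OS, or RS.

WS [2×3] PE[0][0] across cycles:
  after 0 — PE[0][0] acc=10, pass-E 5, pass-S 10
  after 1 — PE[0][0] acc=14, pass-E 7, pass-S 14
  after 2 — PE[0][0] acc=0, pass-E 0, pass-S 0
  after 3 — PE[0][0] acc=0, pass-E 0, pass-S 0
  after 4 — PE[0][0] acc=0, pass-E 0, pass-S 0
OS [2×3] PE[0][0] across cycles:
  after 0 — PE[0][0] acc=10, pass-E 5, pass-S 2
  after 1 — PE[0][0] acc=73, pass-E 7, pass-S 9
  after 2 — PE[0][0] acc=73, pass-E 0, pass-S 0
  after 3 — PE[0][0] acc=73, pass-E 0, pass-S 0
  after 4 — PE[0][0] acc=73, pass-E 0, pass-S 0
RS [2×2] PE[0][0] across cycles:
  after 0 — PE[0][0] acc=10, pass-E 10, pass-S 2
  after 1 — PE[0][0] acc=30, pass-E 30, pass-S 6
  after 2 — PE[0][0] acc=35, pass-E 35, pass-S 7
  after 3 — PE[0][0] acc=0, pass-E 0, pass-S 0
  after 4 — PE[0][0] acc=0, pass-E 0, pass-S 0

dataflow = OS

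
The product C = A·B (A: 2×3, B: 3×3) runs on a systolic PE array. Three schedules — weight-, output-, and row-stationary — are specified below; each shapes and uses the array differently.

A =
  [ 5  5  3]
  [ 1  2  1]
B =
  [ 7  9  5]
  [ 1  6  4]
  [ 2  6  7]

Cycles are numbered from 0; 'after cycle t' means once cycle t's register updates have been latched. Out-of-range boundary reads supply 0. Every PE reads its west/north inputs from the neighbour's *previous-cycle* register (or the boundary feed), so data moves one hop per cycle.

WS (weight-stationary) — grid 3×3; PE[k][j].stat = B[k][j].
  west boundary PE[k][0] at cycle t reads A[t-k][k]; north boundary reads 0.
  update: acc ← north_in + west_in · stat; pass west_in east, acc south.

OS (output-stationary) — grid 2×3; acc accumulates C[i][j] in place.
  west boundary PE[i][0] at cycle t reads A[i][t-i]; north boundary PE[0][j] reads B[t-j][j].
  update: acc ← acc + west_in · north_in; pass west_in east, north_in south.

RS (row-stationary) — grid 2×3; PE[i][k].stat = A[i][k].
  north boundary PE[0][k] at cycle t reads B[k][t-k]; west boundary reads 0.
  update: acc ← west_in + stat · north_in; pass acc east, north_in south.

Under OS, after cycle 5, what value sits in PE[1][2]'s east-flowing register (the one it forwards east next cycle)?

Tracing OS — 2×3 array, target PE[1][2]:
  @0  [0,2]  acc 0  |  →0  ↓0
  @0  [1,1]  acc 0  |  →0  ↓0
  @0  [1,2]  acc 0  |  →0  ↓0
  @1  [0,2]  acc 0  |  →0  ↓0
  @1  [1,1]  acc 0  |  →0  ↓0
  @1  [1,2]  acc 0  |  →0  ↓0
  @2  [0,2]  acc 25  |  →5  ↓5
  @2  [1,1]  acc 9  |  →1  ↓9
  @2  [1,2]  acc 0  |  →0  ↓0
  @3  [0,2]  acc 45  |  →5  ↓4
  @3  [1,1]  acc 21  |  →2  ↓6
  @3  [1,2]  acc 5  |  →1  ↓5
  @4  [0,2]  acc 66  |  →3  ↓7
  @4  [1,1]  acc 27  |  →1  ↓6
  @4  [1,2]  acc 13  |  →2  ↓4
  @5  [0,2]  acc 66  |  →0  ↓0
  @5  [1,1]  acc 27  |  →0  ↓0
  @5  [1,2]  acc 20  |  →1  ↓7

register = 1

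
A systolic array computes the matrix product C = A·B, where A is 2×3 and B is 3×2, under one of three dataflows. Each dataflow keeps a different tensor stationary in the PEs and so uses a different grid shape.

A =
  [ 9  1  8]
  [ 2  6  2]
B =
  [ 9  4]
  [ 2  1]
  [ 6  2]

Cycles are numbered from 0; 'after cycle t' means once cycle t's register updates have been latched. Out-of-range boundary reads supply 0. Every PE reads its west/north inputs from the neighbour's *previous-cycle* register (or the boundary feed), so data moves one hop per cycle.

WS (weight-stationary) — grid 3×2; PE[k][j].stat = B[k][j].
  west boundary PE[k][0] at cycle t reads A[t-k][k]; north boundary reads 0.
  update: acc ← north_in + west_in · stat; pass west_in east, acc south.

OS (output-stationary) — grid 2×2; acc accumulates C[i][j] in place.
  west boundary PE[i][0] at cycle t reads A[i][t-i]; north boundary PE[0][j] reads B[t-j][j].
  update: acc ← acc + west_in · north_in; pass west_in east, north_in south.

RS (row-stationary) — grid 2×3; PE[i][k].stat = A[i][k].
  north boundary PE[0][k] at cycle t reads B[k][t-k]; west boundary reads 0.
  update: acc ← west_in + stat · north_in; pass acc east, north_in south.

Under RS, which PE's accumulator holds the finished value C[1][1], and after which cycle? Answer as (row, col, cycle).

(row, col, cycle) = (1, 2, 4)

Under RS, C[1][1] lands at PE[1][2]:
  step 0 · PE1,2: acc=0; fwd→0 fwd↓0
  step 1 · PE1,2: acc=0; fwd→0 fwd↓0
  step 2 · PE1,2: acc=0; fwd→0 fwd↓0
  step 3 · PE1,2: acc=42; fwd→42 fwd↓6
  step 4 · PE1,2: acc=18; fwd→18 fwd↓2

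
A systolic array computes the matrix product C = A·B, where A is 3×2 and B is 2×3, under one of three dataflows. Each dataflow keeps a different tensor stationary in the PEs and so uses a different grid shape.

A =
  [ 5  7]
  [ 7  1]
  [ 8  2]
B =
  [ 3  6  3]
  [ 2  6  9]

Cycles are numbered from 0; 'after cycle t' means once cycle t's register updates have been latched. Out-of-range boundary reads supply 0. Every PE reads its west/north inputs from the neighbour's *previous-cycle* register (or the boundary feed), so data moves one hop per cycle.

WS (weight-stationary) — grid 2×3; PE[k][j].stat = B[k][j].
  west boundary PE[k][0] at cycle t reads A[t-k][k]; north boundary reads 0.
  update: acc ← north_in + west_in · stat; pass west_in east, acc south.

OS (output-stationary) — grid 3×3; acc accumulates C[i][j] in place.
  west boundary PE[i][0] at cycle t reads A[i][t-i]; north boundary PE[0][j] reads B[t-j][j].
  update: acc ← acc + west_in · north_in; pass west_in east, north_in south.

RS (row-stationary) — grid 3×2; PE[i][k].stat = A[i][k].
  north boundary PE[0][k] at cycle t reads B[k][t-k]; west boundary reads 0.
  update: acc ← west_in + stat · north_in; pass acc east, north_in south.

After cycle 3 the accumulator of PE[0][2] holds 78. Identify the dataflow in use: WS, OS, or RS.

WS (2×3 grid), PE[0][2]:
  [0] (0,2) acc=0 (h:0 v:0)
  [1] (0,2) acc=0 (h:0 v:0)
  [2] (0,2) acc=15 (h:5 v:15)
  [3] (0,2) acc=21 (h:7 v:21)
OS (3×3 grid), PE[0][2]:
  [0] (0,2) acc=0 (h:0 v:0)
  [1] (0,2) acc=0 (h:0 v:0)
  [2] (0,2) acc=15 (h:5 v:3)
  [3] (0,2) acc=78 (h:7 v:9)
RS (3×2): PE[0][2] does not exist.

dataflow = OS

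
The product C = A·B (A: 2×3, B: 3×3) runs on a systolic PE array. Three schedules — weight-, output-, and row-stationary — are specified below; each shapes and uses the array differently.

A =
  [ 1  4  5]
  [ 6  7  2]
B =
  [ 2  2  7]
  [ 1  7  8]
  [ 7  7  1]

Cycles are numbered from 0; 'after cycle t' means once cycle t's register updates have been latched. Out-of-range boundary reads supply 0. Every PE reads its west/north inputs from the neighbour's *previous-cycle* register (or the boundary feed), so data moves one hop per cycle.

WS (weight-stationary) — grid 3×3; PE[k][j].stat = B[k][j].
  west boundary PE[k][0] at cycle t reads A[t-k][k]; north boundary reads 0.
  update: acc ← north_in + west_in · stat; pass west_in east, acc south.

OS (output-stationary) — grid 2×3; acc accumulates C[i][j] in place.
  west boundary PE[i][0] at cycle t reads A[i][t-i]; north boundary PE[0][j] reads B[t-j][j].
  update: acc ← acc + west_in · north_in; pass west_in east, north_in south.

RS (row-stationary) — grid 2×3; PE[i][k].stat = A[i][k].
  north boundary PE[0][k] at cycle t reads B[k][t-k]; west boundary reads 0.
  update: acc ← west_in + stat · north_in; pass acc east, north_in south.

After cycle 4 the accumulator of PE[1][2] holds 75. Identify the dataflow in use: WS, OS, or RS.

dataflow = RS

— WS: 3×3; PE[1][2] trace:
  after 0 — PE[1][2] acc=0, pass-E 0, pass-S 0
  after 1 — PE[1][2] acc=0, pass-E 0, pass-S 0
  after 2 — PE[1][2] acc=0, pass-E 0, pass-S 0
  after 3 — PE[1][2] acc=39, pass-E 4, pass-S 39
  after 4 — PE[1][2] acc=98, pass-E 7, pass-S 98
— OS: 2×3; PE[1][2] trace:
  after 0 — PE[1][2] acc=0, pass-E 0, pass-S 0
  after 1 — PE[1][2] acc=0, pass-E 0, pass-S 0
  after 2 — PE[1][2] acc=0, pass-E 0, pass-S 0
  after 3 — PE[1][2] acc=42, pass-E 6, pass-S 7
  after 4 — PE[1][2] acc=98, pass-E 7, pass-S 8
— RS: 2×3; PE[1][2] trace:
  after 0 — PE[1][2] acc=0, pass-E 0, pass-S 0
  after 1 — PE[1][2] acc=0, pass-E 0, pass-S 0
  after 2 — PE[1][2] acc=0, pass-E 0, pass-S 0
  after 3 — PE[1][2] acc=33, pass-E 33, pass-S 7
  after 4 — PE[1][2] acc=75, pass-E 75, pass-S 7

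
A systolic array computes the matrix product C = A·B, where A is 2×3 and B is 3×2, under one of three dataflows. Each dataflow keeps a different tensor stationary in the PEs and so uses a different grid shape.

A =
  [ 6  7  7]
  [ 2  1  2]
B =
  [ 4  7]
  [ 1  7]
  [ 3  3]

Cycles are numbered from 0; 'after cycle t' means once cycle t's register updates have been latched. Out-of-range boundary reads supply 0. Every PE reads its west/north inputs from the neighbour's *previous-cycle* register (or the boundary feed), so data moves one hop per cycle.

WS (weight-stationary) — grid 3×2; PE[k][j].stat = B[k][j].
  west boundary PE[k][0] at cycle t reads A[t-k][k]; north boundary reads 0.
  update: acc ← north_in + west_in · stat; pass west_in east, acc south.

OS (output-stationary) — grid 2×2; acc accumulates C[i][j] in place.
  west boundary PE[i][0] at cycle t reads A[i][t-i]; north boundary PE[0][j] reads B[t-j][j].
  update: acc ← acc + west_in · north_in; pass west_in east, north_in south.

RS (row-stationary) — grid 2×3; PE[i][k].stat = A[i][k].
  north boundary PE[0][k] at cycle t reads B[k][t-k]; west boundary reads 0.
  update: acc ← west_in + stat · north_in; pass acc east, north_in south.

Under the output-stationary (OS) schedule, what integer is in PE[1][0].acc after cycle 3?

OS on a 2×2 grid — tracing PE[1][0] and its feeders:
  cycle 0: PE[0][0] → acc 24, east 6, south 4
  cycle 0: PE[1][0] → acc 0, east 0, south 0
  cycle 1: PE[0][0] → acc 31, east 7, south 1
  cycle 1: PE[1][0] → acc 8, east 2, south 4
  cycle 2: PE[0][0] → acc 52, east 7, south 3
  cycle 2: PE[1][0] → acc 9, east 1, south 1
  cycle 3: PE[0][0] → acc 52, east 0, south 0
  cycle 3: PE[1][0] → acc 15, east 2, south 3

PE[1][0].acc = 15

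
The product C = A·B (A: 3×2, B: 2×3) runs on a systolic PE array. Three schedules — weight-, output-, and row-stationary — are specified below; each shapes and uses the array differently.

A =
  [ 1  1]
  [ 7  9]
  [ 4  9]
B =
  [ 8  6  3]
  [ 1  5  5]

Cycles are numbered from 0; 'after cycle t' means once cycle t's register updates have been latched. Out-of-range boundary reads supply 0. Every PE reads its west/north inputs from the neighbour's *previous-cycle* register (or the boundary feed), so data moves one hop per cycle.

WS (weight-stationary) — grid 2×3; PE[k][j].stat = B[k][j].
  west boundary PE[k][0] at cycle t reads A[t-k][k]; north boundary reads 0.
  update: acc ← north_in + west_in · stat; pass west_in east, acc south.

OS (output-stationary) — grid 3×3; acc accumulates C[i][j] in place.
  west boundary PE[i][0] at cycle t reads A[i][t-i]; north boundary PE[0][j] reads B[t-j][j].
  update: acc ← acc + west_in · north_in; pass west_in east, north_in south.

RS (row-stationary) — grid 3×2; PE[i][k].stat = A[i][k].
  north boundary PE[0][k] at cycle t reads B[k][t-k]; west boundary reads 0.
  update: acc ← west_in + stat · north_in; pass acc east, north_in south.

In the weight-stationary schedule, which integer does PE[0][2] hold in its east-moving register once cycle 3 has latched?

register = 7

WS 2×3: PE[0][2] cycle-by-cycle (with neighbour feeds):
  step 0 · PE0,1: acc=0; fwd→0 fwd↓0
  step 0 · PE0,2: acc=0; fwd→0 fwd↓0
  step 1 · PE0,1: acc=6; fwd→1 fwd↓6
  step 1 · PE0,2: acc=0; fwd→0 fwd↓0
  step 2 · PE0,1: acc=42; fwd→7 fwd↓42
  step 2 · PE0,2: acc=3; fwd→1 fwd↓3
  step 3 · PE0,1: acc=24; fwd→4 fwd↓24
  step 3 · PE0,2: acc=21; fwd→7 fwd↓21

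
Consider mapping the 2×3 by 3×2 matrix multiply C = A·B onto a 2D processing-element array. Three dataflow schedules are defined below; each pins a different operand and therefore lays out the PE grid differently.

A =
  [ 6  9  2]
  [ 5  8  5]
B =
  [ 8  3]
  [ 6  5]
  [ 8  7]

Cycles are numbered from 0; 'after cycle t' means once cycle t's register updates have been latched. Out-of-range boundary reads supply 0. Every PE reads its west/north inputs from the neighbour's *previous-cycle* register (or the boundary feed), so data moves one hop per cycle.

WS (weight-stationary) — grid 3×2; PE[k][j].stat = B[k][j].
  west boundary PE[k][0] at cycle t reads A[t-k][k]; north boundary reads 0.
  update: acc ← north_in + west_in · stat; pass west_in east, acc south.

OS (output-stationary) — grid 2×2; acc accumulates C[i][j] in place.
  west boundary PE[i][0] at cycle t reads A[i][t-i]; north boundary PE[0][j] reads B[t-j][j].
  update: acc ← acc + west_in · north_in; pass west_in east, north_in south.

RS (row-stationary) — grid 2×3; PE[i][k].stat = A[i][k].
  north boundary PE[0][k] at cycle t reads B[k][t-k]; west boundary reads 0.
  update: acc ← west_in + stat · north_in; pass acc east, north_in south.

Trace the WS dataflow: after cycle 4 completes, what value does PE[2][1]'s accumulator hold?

Tracing WS — 3×2 array, target PE[2][1]:
  0: (1,1).acc=0  regs=<0,0>
  0: (2,0).acc=0  regs=<0,0>
  0: (2,1).acc=0  regs=<0,0>
  1: (1,1).acc=0  regs=<0,0>
  1: (2,0).acc=0  regs=<0,0>
  1: (2,1).acc=0  regs=<0,0>
  2: (1,1).acc=63  regs=<9,63>
  2: (2,0).acc=118  regs=<2,118>
  2: (2,1).acc=0  regs=<0,0>
  3: (1,1).acc=55  regs=<8,55>
  3: (2,0).acc=128  regs=<5,128>
  3: (2,1).acc=77  regs=<2,77>
  4: (1,1).acc=0  regs=<0,0>
  4: (2,0).acc=0  regs=<0,0>
  4: (2,1).acc=90  regs=<5,90>

PE[2][1].acc = 90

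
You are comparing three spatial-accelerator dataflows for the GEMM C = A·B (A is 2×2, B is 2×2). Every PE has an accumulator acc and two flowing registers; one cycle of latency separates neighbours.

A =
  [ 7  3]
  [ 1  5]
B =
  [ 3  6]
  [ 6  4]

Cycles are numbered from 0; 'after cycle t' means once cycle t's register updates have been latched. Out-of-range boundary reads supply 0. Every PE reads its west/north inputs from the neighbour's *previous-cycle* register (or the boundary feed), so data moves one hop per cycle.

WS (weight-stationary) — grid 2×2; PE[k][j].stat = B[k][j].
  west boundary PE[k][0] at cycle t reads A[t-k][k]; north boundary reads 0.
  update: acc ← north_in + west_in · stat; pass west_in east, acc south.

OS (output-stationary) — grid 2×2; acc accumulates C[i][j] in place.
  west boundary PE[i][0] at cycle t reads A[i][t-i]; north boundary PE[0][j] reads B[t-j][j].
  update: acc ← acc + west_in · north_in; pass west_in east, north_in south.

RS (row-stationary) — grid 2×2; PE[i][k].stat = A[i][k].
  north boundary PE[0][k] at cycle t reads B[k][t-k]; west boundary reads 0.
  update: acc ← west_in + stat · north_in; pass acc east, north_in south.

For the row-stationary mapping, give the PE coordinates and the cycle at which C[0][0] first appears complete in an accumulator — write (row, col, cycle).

RS: C[0][0] accumulates in PE[0][1]:
  0: (0,1).acc=0  regs=<0,0>
  1: (0,1).acc=39  regs=<39,6>

(row, col, cycle) = (0, 1, 1)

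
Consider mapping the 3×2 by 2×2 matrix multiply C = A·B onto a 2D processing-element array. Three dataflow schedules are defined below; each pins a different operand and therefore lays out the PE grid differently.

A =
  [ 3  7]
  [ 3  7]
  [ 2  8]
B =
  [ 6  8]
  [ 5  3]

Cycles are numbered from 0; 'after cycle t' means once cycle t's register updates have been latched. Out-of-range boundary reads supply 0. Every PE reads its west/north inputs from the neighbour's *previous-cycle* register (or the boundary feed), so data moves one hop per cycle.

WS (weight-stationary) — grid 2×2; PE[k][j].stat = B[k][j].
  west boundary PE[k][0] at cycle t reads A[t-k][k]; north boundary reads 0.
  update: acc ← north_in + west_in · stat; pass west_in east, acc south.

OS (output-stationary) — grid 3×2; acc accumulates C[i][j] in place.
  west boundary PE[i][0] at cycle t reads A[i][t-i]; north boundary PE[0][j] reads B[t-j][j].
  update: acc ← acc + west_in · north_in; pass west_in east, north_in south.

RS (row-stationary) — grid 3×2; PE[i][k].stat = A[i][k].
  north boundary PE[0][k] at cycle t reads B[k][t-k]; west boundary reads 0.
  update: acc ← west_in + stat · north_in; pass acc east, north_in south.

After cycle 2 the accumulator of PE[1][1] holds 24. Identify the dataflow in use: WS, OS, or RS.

Under WS (2×2), PE[1][1]:
  cycle 0: PE[1][1] → acc 0, east 0, south 0
  cycle 1: PE[1][1] → acc 0, east 0, south 0
  cycle 2: PE[1][1] → acc 45, east 7, south 45
Under OS (3×2), PE[1][1]:
  cycle 0: PE[1][1] → acc 0, east 0, south 0
  cycle 1: PE[1][1] → acc 0, east 0, south 0
  cycle 2: PE[1][1] → acc 24, east 3, south 8
Under RS (3×2), PE[1][1]:
  cycle 0: PE[1][1] → acc 0, east 0, south 0
  cycle 1: PE[1][1] → acc 0, east 0, south 0
  cycle 2: PE[1][1] → acc 53, east 53, south 5

dataflow = OS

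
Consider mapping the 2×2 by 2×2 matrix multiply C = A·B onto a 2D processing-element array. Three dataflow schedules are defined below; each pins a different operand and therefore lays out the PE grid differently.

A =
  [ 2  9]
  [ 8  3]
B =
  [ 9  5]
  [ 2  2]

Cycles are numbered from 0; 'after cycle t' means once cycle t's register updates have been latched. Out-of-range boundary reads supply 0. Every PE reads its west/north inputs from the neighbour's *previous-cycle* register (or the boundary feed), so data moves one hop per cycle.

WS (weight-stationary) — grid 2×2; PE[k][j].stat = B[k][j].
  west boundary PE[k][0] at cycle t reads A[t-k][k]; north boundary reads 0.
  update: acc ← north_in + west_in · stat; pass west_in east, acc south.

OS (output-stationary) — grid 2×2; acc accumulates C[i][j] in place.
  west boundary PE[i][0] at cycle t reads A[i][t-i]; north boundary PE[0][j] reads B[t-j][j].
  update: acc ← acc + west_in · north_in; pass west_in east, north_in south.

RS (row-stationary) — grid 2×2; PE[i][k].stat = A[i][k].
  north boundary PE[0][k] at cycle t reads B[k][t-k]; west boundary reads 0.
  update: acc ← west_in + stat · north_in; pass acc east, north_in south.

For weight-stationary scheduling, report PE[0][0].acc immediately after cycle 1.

WS 2×2: PE[0][0] cycle-by-cycle (with neighbour feeds):
  cycle 0: PE[0][0] → acc 18, east 2, south 18
  cycle 1: PE[0][0] → acc 72, east 8, south 72

PE[0][0].acc = 72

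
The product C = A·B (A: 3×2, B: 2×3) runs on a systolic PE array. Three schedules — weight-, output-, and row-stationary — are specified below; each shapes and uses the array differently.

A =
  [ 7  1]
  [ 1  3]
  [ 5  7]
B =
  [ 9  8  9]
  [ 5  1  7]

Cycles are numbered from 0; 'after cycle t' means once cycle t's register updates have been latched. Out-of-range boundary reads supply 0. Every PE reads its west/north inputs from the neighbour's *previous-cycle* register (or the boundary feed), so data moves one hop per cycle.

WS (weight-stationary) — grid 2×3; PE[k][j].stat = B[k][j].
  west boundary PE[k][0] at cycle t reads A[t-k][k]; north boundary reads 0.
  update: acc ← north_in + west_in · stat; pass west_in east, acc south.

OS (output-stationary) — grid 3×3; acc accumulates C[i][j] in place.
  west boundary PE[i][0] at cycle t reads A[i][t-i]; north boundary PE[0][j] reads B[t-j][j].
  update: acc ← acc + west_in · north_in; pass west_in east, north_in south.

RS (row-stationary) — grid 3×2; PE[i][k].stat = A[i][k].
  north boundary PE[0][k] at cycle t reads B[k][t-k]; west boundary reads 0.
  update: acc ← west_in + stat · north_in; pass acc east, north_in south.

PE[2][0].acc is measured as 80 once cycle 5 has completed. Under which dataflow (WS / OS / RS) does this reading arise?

dataflow = OS

— WS: 2×3 array has no PE[2][0].
Under OS (3×3), PE[2][0]:
  [0] (2,0) acc=0 (h:0 v:0)
  [1] (2,0) acc=0 (h:0 v:0)
  [2] (2,0) acc=45 (h:5 v:9)
  [3] (2,0) acc=80 (h:7 v:5)
  [4] (2,0) acc=80 (h:0 v:0)
  [5] (2,0) acc=80 (h:0 v:0)
Under RS (3×2), PE[2][0]:
  [0] (2,0) acc=0 (h:0 v:0)
  [1] (2,0) acc=0 (h:0 v:0)
  [2] (2,0) acc=45 (h:45 v:9)
  [3] (2,0) acc=40 (h:40 v:8)
  [4] (2,0) acc=45 (h:45 v:9)
  [5] (2,0) acc=0 (h:0 v:0)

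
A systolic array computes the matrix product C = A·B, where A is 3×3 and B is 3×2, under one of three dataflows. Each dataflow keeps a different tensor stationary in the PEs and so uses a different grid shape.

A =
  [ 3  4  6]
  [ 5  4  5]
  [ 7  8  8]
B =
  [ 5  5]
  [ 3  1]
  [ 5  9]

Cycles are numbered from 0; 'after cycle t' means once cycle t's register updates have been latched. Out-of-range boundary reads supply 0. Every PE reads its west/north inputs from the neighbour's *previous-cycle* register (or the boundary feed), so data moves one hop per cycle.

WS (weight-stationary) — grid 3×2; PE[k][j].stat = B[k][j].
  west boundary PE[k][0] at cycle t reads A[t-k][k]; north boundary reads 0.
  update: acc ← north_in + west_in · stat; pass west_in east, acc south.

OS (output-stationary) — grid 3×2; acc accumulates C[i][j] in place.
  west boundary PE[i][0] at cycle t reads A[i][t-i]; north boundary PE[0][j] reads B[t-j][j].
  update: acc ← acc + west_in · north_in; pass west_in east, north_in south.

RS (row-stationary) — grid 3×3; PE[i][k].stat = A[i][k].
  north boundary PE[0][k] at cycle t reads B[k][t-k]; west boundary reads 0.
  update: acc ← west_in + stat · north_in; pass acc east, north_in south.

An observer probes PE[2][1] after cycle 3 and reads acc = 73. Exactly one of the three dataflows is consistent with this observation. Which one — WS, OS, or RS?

dataflow = WS

Under WS (3×2), PE[2][1]:
  t=0 PE[2][1]: acc=0 h=0 v=0
  t=1 PE[2][1]: acc=0 h=0 v=0
  t=2 PE[2][1]: acc=0 h=0 v=0
  t=3 PE[2][1]: acc=73 h=6 v=73
Under OS (3×2), PE[2][1]:
  t=0 PE[2][1]: acc=0 h=0 v=0
  t=1 PE[2][1]: acc=0 h=0 v=0
  t=2 PE[2][1]: acc=0 h=0 v=0
  t=3 PE[2][1]: acc=35 h=7 v=5
Under RS (3×3), PE[2][1]:
  t=0 PE[2][1]: acc=0 h=0 v=0
  t=1 PE[2][1]: acc=0 h=0 v=0
  t=2 PE[2][1]: acc=0 h=0 v=0
  t=3 PE[2][1]: acc=59 h=59 v=3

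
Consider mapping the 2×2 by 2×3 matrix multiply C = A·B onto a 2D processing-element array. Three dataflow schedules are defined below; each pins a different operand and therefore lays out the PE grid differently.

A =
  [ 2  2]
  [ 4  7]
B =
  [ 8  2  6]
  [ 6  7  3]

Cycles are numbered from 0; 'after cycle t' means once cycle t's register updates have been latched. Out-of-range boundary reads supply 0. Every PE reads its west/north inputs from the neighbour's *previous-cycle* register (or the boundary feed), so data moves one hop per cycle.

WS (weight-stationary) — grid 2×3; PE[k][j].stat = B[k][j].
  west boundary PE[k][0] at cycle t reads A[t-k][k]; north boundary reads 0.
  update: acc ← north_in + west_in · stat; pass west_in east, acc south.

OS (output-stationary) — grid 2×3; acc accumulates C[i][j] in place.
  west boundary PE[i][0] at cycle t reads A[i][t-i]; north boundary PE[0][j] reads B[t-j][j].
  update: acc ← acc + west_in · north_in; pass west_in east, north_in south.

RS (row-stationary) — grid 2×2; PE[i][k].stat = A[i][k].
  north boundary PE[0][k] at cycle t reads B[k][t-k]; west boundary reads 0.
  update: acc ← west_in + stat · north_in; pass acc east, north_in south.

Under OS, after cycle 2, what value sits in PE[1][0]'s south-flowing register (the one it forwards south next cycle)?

OS on a 2×3 grid — tracing PE[1][0] and its feeders:
  step 0 · PE0,0: acc=16; fwd→2 fwd↓8
  step 0 · PE1,0: acc=0; fwd→0 fwd↓0
  step 1 · PE0,0: acc=28; fwd→2 fwd↓6
  step 1 · PE1,0: acc=32; fwd→4 fwd↓8
  step 2 · PE0,0: acc=28; fwd→0 fwd↓0
  step 2 · PE1,0: acc=74; fwd→7 fwd↓6

register = 6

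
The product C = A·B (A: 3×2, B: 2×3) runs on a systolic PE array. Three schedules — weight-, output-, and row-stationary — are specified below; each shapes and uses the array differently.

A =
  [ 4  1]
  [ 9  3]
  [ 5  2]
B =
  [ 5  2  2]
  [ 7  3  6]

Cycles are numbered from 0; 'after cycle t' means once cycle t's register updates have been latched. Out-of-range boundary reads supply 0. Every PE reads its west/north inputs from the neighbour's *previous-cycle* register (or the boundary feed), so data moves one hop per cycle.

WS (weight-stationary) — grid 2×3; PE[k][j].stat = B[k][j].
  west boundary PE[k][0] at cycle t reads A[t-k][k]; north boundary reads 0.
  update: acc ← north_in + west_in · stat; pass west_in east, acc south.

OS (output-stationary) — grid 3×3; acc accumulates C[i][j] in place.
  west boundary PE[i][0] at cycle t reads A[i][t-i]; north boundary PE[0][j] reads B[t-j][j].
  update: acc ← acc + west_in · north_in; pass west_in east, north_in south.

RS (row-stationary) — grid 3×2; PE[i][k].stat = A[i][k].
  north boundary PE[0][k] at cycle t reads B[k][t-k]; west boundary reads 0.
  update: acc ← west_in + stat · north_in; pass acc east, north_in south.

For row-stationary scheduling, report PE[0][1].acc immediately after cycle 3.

RS on a 3×2 grid — tracing PE[0][1] and its feeders:
  c0 r0c0: 20 / 20 / 5
  c0 r0c1: 0 / 0 / 0
  c1 r0c0: 8 / 8 / 2
  c1 r0c1: 27 / 27 / 7
  c2 r0c0: 8 / 8 / 2
  c2 r0c1: 11 / 11 / 3
  c3 r0c0: 0 / 0 / 0
  c3 r0c1: 14 / 14 / 6

PE[0][1].acc = 14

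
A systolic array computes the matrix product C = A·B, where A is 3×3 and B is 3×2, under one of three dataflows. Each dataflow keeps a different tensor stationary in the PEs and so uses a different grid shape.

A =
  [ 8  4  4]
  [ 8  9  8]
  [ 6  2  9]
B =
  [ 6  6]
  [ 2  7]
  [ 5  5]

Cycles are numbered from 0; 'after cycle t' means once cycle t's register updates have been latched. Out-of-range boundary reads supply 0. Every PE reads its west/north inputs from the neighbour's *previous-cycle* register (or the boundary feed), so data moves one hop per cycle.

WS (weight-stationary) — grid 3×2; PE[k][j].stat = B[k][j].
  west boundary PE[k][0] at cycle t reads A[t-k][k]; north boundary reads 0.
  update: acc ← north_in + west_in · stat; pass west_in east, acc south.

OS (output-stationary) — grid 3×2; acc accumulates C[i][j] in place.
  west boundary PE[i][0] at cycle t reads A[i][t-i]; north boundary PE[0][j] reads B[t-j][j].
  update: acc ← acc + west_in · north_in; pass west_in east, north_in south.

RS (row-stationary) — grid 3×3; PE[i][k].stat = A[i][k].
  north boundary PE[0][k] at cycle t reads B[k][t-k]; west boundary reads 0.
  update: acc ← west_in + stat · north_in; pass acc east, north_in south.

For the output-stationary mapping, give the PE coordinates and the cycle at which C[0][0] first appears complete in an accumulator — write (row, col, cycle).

(row, col, cycle) = (0, 0, 2)

OS — PE[0][0] is where C[0][0] collects:
  step 0 · PE0,0: acc=48; fwd→8 fwd↓6
  step 1 · PE0,0: acc=56; fwd→4 fwd↓2
  step 2 · PE0,0: acc=76; fwd→4 fwd↓5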